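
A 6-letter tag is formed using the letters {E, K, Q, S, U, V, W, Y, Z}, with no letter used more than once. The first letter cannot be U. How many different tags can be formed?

53760

The first letter has 9−1 = 8 choices (anything except U).
The remaining 5 letters are filled from the other 8 symbols without repetition: 8 × 7 × 6 × 5 × 4 = 6720.
Total: 8 × 6720 = 53760.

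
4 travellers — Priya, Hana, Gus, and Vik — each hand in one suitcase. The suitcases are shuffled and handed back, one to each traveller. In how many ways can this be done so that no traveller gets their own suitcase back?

9

Count assignments avoiding every fixed point. For any j of the 4 travellers fixed to their own suitcase, the other 4−j can be arranged in (4−j)! ways.
By inclusion–exclusion this is Σ_{j=0}^{4} (−1)^j C(4,j)·(4−j)!.
Computing: 24 − 24 + 12 − 4 + 1 = 9.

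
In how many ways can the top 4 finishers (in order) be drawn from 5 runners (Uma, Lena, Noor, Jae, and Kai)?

There are 5 choices for 1st place, 4 for 2nd, and so on down to 2 for position 4.
That gives 5 × 4 × 3 × 2 = 120.

120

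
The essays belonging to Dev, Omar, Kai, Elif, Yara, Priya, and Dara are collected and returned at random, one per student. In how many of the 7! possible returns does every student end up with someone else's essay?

This is the derangement count D_7: permutations of 7 items with no fixed point.
By inclusion–exclusion this is Σ_{j=0}^{7} (−1)^j C(7,j)·(7−j)!.
Computing: 5040 − 5040 + 2520 − 840 + 210 − 42 + 7 − 1 = 1854.

1854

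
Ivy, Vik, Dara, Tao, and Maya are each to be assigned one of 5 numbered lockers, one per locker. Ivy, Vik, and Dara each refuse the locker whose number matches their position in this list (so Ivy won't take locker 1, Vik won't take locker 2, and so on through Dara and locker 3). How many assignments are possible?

64

Let Aᵢ (for i ∈ {1, 2, 3}) be the placements that put person i in their forbidden locker. Any j of these fix j positions, leaving (5−j)! ways to fill the rest, and there are C(3,j) ways to pick which j.
By inclusion–exclusion, the number of valid placements is Σ_{j=0}^{3} (−1)^j C(3,j)·(5−j)!.
Computing: 120 − 72 + 18 − 2 = 64.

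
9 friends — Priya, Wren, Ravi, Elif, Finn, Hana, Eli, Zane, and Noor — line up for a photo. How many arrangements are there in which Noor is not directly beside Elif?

There are 9! = 362880 arrangements in all. If Noor and Elif are adjacent, merging them into one block gives 2·(8)! = 80640 arrangements.
So 362880 − 80640 = 282240 arrangements keep them apart.

282240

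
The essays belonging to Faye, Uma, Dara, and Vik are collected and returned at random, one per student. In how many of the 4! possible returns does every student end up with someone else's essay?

Count assignments avoiding every fixed point. For any j of the 4 students fixed to their own essay, the other 4−j can be arranged in (4−j)! ways.
By inclusion–exclusion this is Σ_{j=0}^{4} (−1)^j C(4,j)·(4−j)!.
Computing: 24 − 24 + 12 − 4 + 1 = 9.

9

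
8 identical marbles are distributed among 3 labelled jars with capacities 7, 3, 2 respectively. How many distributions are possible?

Without the upper bounds there are C(10,2) = 45 ways to split 8 among 3 jars.
Subtract solutions that violate a single cap (substitute x_i' = x_i − (cap_i+1)): x_1 ≥ 8 gives C(2,2) = 1; x_2 ≥ 4 gives C(6,2) = 15; x_3 ≥ 3 gives C(7,2) = 21. Together 37.
Add back pairs where two caps are both exceeded: 0 + 0 + 3 = 3.
By inclusion–exclusion the count is 45 − 37 + 3 = 11.

11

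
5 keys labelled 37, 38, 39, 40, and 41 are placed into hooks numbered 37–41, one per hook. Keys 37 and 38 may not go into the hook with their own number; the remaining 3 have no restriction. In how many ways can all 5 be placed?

78

Let Aᵢ (for i ∈ {37, 38}) be the placements that put key i in its forbidden hook. Any j of these fix j positions, leaving (5−j)! ways to fill the rest, and there are C(2,j) ways to pick which j.
By inclusion–exclusion, the number of valid placements is Σ_{j=0}^{2} (−1)^j C(2,j)·(5−j)!.
Computing: 120 − 48 + 6 = 78.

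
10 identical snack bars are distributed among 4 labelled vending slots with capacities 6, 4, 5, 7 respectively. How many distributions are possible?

165

Without the upper bounds there are C(13,3) = 286 ways to split 10 among 4 vending slots.
Subtract solutions that violate a single cap (substitute x_i' = x_i − (cap_i+1)): x_1 ≥ 7 gives C(6,3) = 20; x_2 ≥ 5 gives C(8,3) = 56; x_3 ≥ 6 gives C(7,3) = 35; x_4 ≥ 8 gives C(5,3) = 10. Together 121.
No two caps can be exceeded simultaneously, so the pair terms are all 0.
By inclusion–exclusion the count is 286 − 121 + 0 = 165.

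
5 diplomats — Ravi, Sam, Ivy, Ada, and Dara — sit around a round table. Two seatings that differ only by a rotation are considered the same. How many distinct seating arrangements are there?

Fix one person's seat to break rotational symmetry; the remaining 4 people can be arranged in (4)! = 24 ways.

24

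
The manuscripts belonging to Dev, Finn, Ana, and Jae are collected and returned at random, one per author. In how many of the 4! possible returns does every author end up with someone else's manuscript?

9

This is the derangement count D_4: permutations of 4 items with no fixed point.
By inclusion–exclusion this is Σ_{j=0}^{4} (−1)^j C(4,j)·(4−j)!.
Computing: 24 − 24 + 12 − 4 + 1 = 9.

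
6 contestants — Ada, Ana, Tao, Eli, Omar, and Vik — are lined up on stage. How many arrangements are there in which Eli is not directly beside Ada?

Of the 6! = 720 arrangements, those with Eli and Ada adjacent number 2 × 5! = 240 (treat the pair as a block with 2 internal orders).
So 720 − 240 = 480 arrangements keep them apart.

480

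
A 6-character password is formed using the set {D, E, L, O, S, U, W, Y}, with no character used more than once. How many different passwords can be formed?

20160

Choose and order 6 of the 8 symbols: the first character has 8 options, the next 7, and so on down to 3.
That product is 8 × 7 × 6 × 5 × 4 × 3 = 20160.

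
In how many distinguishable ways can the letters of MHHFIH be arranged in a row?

120

The 6 letters of MHHFIH have repeats: H appearing 3 times.
So there are 6! / (3!) = 120 distinguishable arrangements.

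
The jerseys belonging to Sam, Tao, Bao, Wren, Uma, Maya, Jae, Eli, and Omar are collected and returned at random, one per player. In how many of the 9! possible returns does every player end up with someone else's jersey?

Let Aᵢ be the assignments in which player i gets their old jersey. We want the size of the complement of A₁∪…∪A_9.
By inclusion–exclusion this is Σ_{j=0}^{9} (−1)^j C(9,j)·(9−j)!.
Computing: 362880 − 362880 + 181440 − 60480 + 15120 − 3024 + 504 − 72 + 9 − 1 = 133496.

133496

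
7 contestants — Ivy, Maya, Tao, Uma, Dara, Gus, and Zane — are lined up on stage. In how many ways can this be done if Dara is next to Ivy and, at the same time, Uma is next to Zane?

Treat {Dara,Ivy} as one block (2 orders) and {Uma,Zane} as another (2 orders).
That leaves 5 units to arrange: 2 × 2 × 5! = 4 × 120 = 480.

480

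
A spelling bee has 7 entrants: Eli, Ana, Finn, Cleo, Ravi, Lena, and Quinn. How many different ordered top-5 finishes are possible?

There are 7 choices for 1st place, 6 for 2nd, and so on down to 3 for position 5.
That gives 7 × 6 × 5 × 4 × 3 = 2520.

2520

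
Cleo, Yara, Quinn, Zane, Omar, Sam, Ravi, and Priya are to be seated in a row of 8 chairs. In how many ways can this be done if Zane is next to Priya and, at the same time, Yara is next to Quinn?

2880

Treat {Zane,Priya} as one block (2 orders) and {Yara,Quinn} as another (2 orders).
That leaves 6 units to arrange: 2 × 2 × 6! = 4 × 720 = 2880.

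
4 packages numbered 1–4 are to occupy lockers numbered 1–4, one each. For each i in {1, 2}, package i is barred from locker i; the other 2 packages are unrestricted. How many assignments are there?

14

Let Aᵢ (for i ∈ {1, 2}) be the placements that put package i in its forbidden locker. Any j of these fix j positions, leaving (4−j)! ways to fill the rest, and there are C(2,j) ways to pick which j.
By inclusion–exclusion, the number of valid placements is Σ_{j=0}^{2} (−1)^j C(2,j)·(4−j)!.
Computing: 24 − 12 + 2 = 14.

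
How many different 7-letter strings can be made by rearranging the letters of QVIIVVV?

QVIIVVV has 7 letters with I appearing twice and V appearing 4 times.
Dividing 7! = 5040 by 4!·2! = 48 for the repeated letters gives 105.

105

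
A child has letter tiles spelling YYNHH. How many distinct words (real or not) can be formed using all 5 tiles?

YYNHH has 5 letters with H appearing twice and Y appearing twice.
So there are 5! / (2!·2!) = 30 distinguishable arrangements.

30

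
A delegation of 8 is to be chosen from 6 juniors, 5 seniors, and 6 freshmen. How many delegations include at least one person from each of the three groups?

23485

Total 8-person selections from all 17: C(17,8) = 24310.
Selections missing a whole group: no juniors → C(11,8) = 165; no seniors → C(12,8) = 495; no freshmen → C(11,8) = 165.
Add back selections omitting two groups (i.e. drawn from a single group): C(6,8) + C(5,8) + C(6,8) = 0.
By inclusion–exclusion: 24310 − 825 + 0 = 23485.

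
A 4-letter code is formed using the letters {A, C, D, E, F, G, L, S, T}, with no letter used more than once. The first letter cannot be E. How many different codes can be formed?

2688

The first letter has 9−1 = 8 choices (anything except E).
The remaining 3 letters are filled from the other 8 symbols without repetition: 8 × 7 × 6 = 336.
Total: 8 × 336 = 2688.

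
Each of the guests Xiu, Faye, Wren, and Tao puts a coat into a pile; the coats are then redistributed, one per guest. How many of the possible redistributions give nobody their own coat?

9

This is the derangement count D_4: permutations of 4 items with no fixed point.
By inclusion–exclusion this is Σ_{j=0}^{4} (−1)^j C(4,j)·(4−j)!.
Computing: 24 − 24 + 12 − 4 + 1 = 9.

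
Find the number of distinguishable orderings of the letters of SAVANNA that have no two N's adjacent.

There are 7!/(3!·2!) = 420 arrangements of SAVANNA in total.
Arrangements with the N's together: treat NN as one letter, giving (6)!/(3!) = 120.
Hence 420 − 120 = 300.

300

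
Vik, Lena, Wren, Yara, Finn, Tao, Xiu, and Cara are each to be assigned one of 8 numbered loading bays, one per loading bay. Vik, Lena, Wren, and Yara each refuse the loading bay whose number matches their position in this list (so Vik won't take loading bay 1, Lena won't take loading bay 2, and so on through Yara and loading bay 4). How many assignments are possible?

Let Aᵢ (for 1 ≤ i ≤ 4) be the placements that put person i in their forbidden loading bay. Any j of these fix j positions, leaving (8−j)! ways to fill the rest, and there are C(4,j) ways to pick which j.
By inclusion–exclusion, the number of valid placements is Σ_{j=0}^{4} (−1)^j C(4,j)·(8−j)!.
Computing: 40320 − 20160 + 4320 − 480 + 24 = 24024.

24024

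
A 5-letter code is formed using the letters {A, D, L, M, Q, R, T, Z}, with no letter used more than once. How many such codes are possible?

6720

With no repetition, fill the 5 letters in order: 8 choices, then 7, down to 4.
8 × 7 × 6 × 5 × 4 = 6720.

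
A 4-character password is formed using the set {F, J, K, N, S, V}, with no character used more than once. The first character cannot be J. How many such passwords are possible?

The first character has 6−1 = 5 choices (anything except J).
The remaining 3 characters are filled from the other 5 symbols without repetition: 5 × 4 × 3 = 60.
Total: 5 × 60 = 300.

300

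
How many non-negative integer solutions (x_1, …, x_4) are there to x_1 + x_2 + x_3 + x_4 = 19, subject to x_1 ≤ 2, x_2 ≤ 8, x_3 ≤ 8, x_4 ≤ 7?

By stars and bars, unrestricted non-negative solutions to x_1+…+x_4 = 19 number C(19+3,3) = 1540.
Subtract solutions that violate a single cap (substitute x_i' = x_i − (cap_i+1)): x_1 ≥ 3 gives C(19,3) = 969; x_2 ≥ 9 gives C(13,3) = 286; x_3 ≥ 9 gives C(13,3) = 286; x_4 ≥ 8 gives C(14,3) = 364. Together 1905.
Add back pairs where two caps are both exceeded: 120 + 120 + 165 + 4 + 10 + 10 = 429.
By inclusion–exclusion the count is 1540 − 1905 + 429 = 64.

64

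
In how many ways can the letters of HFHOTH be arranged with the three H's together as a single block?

24

Treat the 3 copies of H as a single block. The multiset to arrange is then {HHH, F, O, T}, 4 items in all.
All 4 items are distinct, so there are (4)! = 24 arrangements.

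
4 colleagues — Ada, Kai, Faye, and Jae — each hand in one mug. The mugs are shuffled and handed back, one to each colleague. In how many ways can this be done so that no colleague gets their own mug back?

9

Count assignments avoiding every fixed point. For any j of the 4 colleagues fixed to their own mug, the other 4−j can be arranged in (4−j)! ways.
By inclusion–exclusion this is Σ_{j=0}^{4} (−1)^j C(4,j)·(4−j)!.
Computing: 24 − 24 + 12 − 4 + 1 = 9.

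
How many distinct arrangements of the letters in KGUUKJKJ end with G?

210

With the last slot taken by G, it remains to arrange the other 7 letters (KUUKJKJ).
Those 7 letters have J appearing twice, K appearing 3 times, and U appearing twice, giving (7)!/(3!·2!·2!) = 210.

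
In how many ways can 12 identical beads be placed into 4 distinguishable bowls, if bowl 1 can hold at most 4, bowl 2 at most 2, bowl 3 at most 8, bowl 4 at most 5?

71

Without the upper bounds there are C(15,3) = 455 ways to split 12 among 4 bowls.
Subtract solutions that violate a single cap (substitute x_i' = x_i − (cap_i+1)): x_1 ≥ 5 gives C(10,3) = 120; x_2 ≥ 3 gives C(12,3) = 220; x_3 ≥ 9 gives C(6,3) = 20; x_4 ≥ 6 gives C(9,3) = 84. Together 444.
Add back pairs where two caps are both exceeded: 35 + 0 + 4 + 1 + 20 + 0 = 60.
By inclusion–exclusion the count is 455 − 444 + 60 = 71.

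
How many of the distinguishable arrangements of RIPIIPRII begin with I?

With the first slot taken by I, it remains to arrange the other 8 letters (RPIIPRII).
Those 8 letters have I appearing 4 times, P appearing twice, and R appearing twice, giving (8)!/(4!·2!·2!) = 420.

420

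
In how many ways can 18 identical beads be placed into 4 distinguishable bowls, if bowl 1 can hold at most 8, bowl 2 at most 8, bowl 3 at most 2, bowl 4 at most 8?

109

Ignoring the caps, the number of non-negative solutions to x_1+…+x_4 = 18 is C(21,3) = 1330.
Subtract solutions that violate a single cap (substitute x_i' = x_i − (cap_i+1)): x_1 ≥ 9 gives C(12,3) = 220; x_2 ≥ 9 gives C(12,3) = 220; x_3 ≥ 3 gives C(18,3) = 816; x_4 ≥ 9 gives C(12,3) = 220. Together 1476.
Add back pairs where two caps are both exceeded: 1 + 84 + 1 + 84 + 1 + 84 = 255.
By inclusion–exclusion the count is 1330 − 1476 + 255 = 109.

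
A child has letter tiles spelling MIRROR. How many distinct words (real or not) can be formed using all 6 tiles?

Letter multiplicities in MIRROR: I×1, M×1, O×1, R×3.
Dividing 6! = 720 by 3! = 6 for the repeated letters gives 120.

120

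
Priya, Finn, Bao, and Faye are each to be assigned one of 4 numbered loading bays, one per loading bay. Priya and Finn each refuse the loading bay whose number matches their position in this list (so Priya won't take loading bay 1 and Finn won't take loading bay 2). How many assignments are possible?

Let Aᵢ (for i ∈ {1, 2}) be the placements that put person i in their forbidden loading bay. Any j of these fix j positions, leaving (4−j)! ways to fill the rest, and there are C(2,j) ways to pick which j.
By inclusion–exclusion, the number of valid placements is Σ_{j=0}^{2} (−1)^j C(2,j)·(4−j)!.
Computing: 24 − 12 + 2 = 14.

14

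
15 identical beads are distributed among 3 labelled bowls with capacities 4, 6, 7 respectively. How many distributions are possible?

Ignoring the caps, the number of non-negative solutions to x_1+…+x_3 = 15 is C(17,2) = 136.
Subtract solutions that violate a single cap (substitute x_i' = x_i − (cap_i+1)): x_1 ≥ 5 gives C(12,2) = 66; x_2 ≥ 7 gives C(10,2) = 45; x_3 ≥ 8 gives C(9,2) = 36. Together 147.
Add back pairs where two caps are both exceeded: 10 + 6 + 1 = 17.
By inclusion–exclusion the count is 136 − 147 + 17 = 6.

6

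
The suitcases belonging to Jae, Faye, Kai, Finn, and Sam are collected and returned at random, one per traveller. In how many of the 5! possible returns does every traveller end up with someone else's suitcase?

44

Count assignments avoiding every fixed point. For any j of the 5 travellers fixed to their own suitcase, the other 5−j can be arranged in (5−j)! ways.
By inclusion–exclusion this is Σ_{j=0}^{5} (−1)^j C(5,j)·(5−j)!.
Computing: 120 − 120 + 60 − 20 + 5 − 1 = 44.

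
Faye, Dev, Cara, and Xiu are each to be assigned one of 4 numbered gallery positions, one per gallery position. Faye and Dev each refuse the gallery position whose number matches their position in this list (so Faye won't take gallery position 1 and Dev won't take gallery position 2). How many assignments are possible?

14

Let Aᵢ (for i ∈ {1, 2}) be the placements that put person i in their forbidden gallery position. Any j of these fix j positions, leaving (4−j)! ways to fill the rest, and there are C(2,j) ways to pick which j.
By inclusion–exclusion, the number of valid placements is Σ_{j=0}^{2} (−1)^j C(2,j)·(4−j)!.
Computing: 24 − 12 + 2 = 14.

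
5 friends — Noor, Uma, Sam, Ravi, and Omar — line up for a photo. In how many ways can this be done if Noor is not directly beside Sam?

Of the 5! = 120 arrangements, those with Noor and Sam adjacent number 2 × 4! = 48 (treat the pair as a block with 2 internal orders).
So 120 − 48 = 72 arrangements keep them apart.

72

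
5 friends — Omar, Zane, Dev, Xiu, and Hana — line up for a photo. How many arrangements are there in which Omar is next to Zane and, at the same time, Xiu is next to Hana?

24

Treat {Omar,Zane} as one block (2 orders) and {Xiu,Hana} as another (2 orders).
That leaves 3 units to arrange: 2 × 2 × 3! = 4 × 6 = 24.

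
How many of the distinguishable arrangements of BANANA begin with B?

10

Fix B in the first position and arrange the remaining 5 letters.
Those 5 letters have A appearing 3 times and N appearing twice, giving (5)!/(3!·2!) = 10.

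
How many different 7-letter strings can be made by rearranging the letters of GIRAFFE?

2520

Letter multiplicities in GIRAFFE: A×1, E×1, F×2, G×1, I×1, R×1.
So there are 7! / (2!) = 2520 distinguishable arrangements.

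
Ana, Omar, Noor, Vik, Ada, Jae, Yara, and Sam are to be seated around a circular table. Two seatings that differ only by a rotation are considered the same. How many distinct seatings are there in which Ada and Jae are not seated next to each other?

3600

All circular seatings of 8 people number (7)! = 5040.
Seatings with Ada beside Jae: treat them as a block with 2 internal orders, giving 2 × (6)! = 1440.
Subtracting, 5040 − 1440 = 3600.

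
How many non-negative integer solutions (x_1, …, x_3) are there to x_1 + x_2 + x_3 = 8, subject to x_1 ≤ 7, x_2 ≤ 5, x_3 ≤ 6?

35

Ignoring the caps, the number of non-negative solutions to x_1+…+x_3 = 8 is C(10,2) = 45.
Subtract solutions that violate a single cap (substitute x_i' = x_i − (cap_i+1)): x_1 ≥ 8 gives C(2,2) = 1; x_2 ≥ 6 gives C(4,2) = 6; x_3 ≥ 7 gives C(3,2) = 3. Together 10.
No two caps can be exceeded simultaneously, so the pair terms are all 0.
By inclusion–exclusion the count is 45 − 10 + 0 = 35.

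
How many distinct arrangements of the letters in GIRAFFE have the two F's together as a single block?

720

Treat the 2 copies of F as a single block. The multiset to arrange is then {FF, A, E, G, I, R}, 6 items in all.
All 6 items are distinct, so there are (6)! = 720 arrangements.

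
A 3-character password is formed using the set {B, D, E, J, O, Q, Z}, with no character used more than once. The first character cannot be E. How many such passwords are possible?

180

The first character has 7−1 = 6 choices (anything except E).
The remaining 2 characters are filled from the other 6 symbols without repetition: 6 × 5 = 30.
Total: 6 × 30 = 180.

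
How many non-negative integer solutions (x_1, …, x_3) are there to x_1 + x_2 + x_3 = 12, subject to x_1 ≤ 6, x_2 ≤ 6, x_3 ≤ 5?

21

By stars and bars, unrestricted non-negative solutions to x_1+…+x_3 = 12 number C(12+2,2) = 91.
Subtract solutions that violate a single cap (substitute x_i' = x_i − (cap_i+1)): x_1 ≥ 7 gives C(7,2) = 21; x_2 ≥ 7 gives C(7,2) = 21; x_3 ≥ 6 gives C(8,2) = 28. Together 70.
No two caps can be exceeded simultaneously, so the pair terms are all 0.
By inclusion–exclusion the count is 91 − 70 + 0 = 21.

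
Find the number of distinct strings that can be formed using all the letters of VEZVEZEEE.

VEZVEZEEE has 9 letters with E appearing 5 times, V appearing twice, and Z appearing twice.
The number of distinct arrangements is 9!/(5!·2!·2!) = 362880/480 = 756.

756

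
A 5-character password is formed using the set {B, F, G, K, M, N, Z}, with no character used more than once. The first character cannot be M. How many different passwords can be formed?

The first character has 7−1 = 6 choices (anything except M).
The remaining 4 characters are filled from the other 6 symbols without repetition: 6 × 5 × 4 × 3 = 360.
Total: 6 × 360 = 2160.

2160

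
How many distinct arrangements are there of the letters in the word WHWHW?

10

The 5 letters of WHWHW have repeats: H appearing twice and W appearing 3 times.
The number of distinct arrangements is 5!/(3!·2!) = 120/12 = 10.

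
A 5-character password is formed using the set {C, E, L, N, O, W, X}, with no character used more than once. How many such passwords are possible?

2520

This is a permutation of 5 out of 7: P(7,5) = 7!/2!.
That product is 7 × 6 × 5 × 4 × 3 = 2520.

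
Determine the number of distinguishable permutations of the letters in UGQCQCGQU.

Letter multiplicities in UGQCQCGQU: C×2, G×2, Q×3, U×2.
Dividing 9! = 362880 by 3!·2!·2!·2! = 48 for the repeated letters gives 7560.

7560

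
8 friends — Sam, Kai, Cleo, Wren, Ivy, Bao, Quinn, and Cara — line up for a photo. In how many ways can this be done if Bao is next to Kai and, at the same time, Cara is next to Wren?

2880

Treat {Bao,Kai} as one block (2 orders) and {Cara,Wren} as another (2 orders).
That leaves 6 units to arrange: 2 × 2 × 6! = 4 × 720 = 2880.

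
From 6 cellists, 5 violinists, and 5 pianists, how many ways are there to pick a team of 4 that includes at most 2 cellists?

1605

Split by how many cellists are chosen (0 through 2).
Sum: C(6,0)·C(10,4) + C(6,1)·C(10,3) + C(6,2)·C(10,2) = 210 + 720 + 675 = 1605.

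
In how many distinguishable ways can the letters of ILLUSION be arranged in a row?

10080

The 8 letters of ILLUSION have repeats: I appearing twice and L appearing twice.
So there are 8! / (2!·2!) = 10080 distinguishable arrangements.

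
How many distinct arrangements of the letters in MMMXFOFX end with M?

630

With the last slot taken by M, it remains to arrange the other 7 letters (MMXFOFX).
Those 7 letters have F appearing twice, M appearing twice, and X appearing twice, giving (7)!/(2!·2!·2!) = 630.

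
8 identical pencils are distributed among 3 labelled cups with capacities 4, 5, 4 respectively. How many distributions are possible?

19

Ignoring the caps, the number of non-negative solutions to x_1+…+x_3 = 8 is C(10,2) = 45.
Subtract solutions that violate a single cap (substitute x_i' = x_i − (cap_i+1)): x_1 ≥ 5 gives C(5,2) = 10; x_2 ≥ 6 gives C(4,2) = 6; x_3 ≥ 5 gives C(5,2) = 10. Together 26.
No two caps can be exceeded simultaneously, so the pair terms are all 0.
By inclusion–exclusion the count is 45 − 26 + 0 = 19.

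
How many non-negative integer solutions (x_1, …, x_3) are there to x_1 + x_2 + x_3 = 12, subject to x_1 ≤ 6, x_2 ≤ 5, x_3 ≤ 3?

By stars and bars, unrestricted non-negative solutions to x_1+…+x_3 = 12 number C(12+2,2) = 91.
Subtract solutions that violate a single cap (substitute x_i' = x_i − (cap_i+1)): x_1 ≥ 7 gives C(7,2) = 21; x_2 ≥ 6 gives C(8,2) = 28; x_3 ≥ 4 gives C(10,2) = 45. Together 94.
Add back pairs where two caps are both exceeded: 0 + 3 + 6 = 9.
By inclusion–exclusion the count is 91 − 94 + 9 = 6.

6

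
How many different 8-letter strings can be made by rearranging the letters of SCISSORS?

SCISSORS has 8 letters with S appearing 4 times.
Dividing 8! = 40320 by 4! = 24 for the repeated letters gives 1680.

1680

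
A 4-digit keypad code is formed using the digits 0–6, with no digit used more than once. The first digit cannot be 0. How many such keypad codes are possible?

720

The first digit has 7−1 = 6 choices (anything except 0).
The remaining 3 digits are filled from the other 6 symbols without repetition: 6 × 5 × 4 = 120.
Total: 6 × 120 = 720.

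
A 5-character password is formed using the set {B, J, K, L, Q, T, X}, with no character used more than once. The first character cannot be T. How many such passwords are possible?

2160

The first character has 7−1 = 6 choices (anything except T).
The remaining 4 characters are filled from the other 6 symbols without repetition: 6 × 5 × 4 × 3 = 360.
Total: 6 × 360 = 2160.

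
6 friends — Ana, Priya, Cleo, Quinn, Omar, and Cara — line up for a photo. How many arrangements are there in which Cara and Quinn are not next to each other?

Of the 6! = 720 arrangements, those with Cara and Quinn adjacent number 2 × 5! = 240 (treat the pair as a block with 2 internal orders).
Complementary counting: 720 − 240 = 480.

480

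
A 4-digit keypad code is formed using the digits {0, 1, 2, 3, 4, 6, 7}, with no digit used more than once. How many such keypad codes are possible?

840

This is a permutation of 4 out of 7: P(7,4) = 7!/3!.
That product is 7 × 6 × 5 × 4 = 840.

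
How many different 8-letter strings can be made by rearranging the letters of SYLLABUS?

10080

The 8 letters of SYLLABUS have repeats: L appearing twice and S appearing twice.
The number of distinct arrangements is 8!/(2!·2!) = 40320/4 = 10080.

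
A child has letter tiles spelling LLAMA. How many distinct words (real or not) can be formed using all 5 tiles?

The 5 letters of LLAMA have repeats: A appearing twice and L appearing twice.
So there are 5! / (2!·2!) = 30 distinguishable arrangements.

30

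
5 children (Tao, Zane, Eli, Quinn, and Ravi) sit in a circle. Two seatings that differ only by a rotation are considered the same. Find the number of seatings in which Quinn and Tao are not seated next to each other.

Without the restriction there are (4)! = 24 seatings.
Those with Quinn next to Tao: fuse the pair into one unit and seat 4 units around a circle — 2·(3)! = 12.
Subtracting, 24 − 12 = 12.

12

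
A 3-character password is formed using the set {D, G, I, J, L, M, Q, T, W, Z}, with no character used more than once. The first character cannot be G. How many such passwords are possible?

648

The first character has 10−1 = 9 choices (anything except G).
The remaining 2 characters are filled from the other 9 symbols without repetition: 9 × 8 = 72.
Total: 9 × 72 = 648.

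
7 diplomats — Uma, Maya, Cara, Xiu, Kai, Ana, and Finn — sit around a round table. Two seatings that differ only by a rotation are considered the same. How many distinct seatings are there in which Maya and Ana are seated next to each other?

240

Treat {Maya, Ana} as one unit (2 internal orders) and seat the resulting 6 units around the table: (5)! circular arrangements.
So 2 × (5)! = 2 × 120 = 240.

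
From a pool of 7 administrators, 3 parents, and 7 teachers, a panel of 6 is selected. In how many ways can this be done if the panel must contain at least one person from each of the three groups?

8967

With no constraint there are C(17,6) = 12376 possible selections.
Selections missing a whole group: no administrators → C(10,6) = 210; no parents → C(14,6) = 3003; no teachers → C(10,6) = 210.
Add back selections omitting two groups (i.e. drawn from a single group): C(7,6) + C(3,6) + C(7,6) = 14.
By inclusion–exclusion: 12376 − 3423 + 14 = 8967.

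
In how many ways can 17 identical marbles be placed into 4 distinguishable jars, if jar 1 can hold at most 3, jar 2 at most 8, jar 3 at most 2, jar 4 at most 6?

10

Ignoring the caps, the number of non-negative solutions to x_1+…+x_4 = 17 is C(20,3) = 1140.
Subtract solutions that violate a single cap (substitute x_i' = x_i − (cap_i+1)): x_1 ≥ 4 gives C(16,3) = 560; x_2 ≥ 9 gives C(11,3) = 165; x_3 ≥ 3 gives C(17,3) = 680; x_4 ≥ 7 gives C(13,3) = 286. Together 1691.
Add back pairs where two caps are both exceeded: 35 + 286 + 84 + 56 + 4 + 120 = 585.
Subtract triples: 4 + 0 + 20 + 0 = 24.
By inclusion–exclusion the count is 1140 − 1691 + 585 − 24 = 10.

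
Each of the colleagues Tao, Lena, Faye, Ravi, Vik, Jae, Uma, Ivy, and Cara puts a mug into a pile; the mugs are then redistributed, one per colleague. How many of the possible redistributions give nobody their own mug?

Let Aᵢ be the assignments in which colleague i gets their own mug. We want the size of the complement of A₁∪…∪A_9.
By inclusion–exclusion this is Σ_{j=0}^{9} (−1)^j C(9,j)·(9−j)!.
Computing: 362880 − 362880 + 181440 − 60480 + 15120 − 3024 + 504 − 72 + 9 − 1 = 133496.

133496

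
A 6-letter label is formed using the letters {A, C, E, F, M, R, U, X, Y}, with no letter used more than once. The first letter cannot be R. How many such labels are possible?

53760

The first letter has 9−1 = 8 choices (anything except R).
The remaining 5 letters are filled from the other 8 symbols without repetition: 8 × 7 × 6 × 5 × 4 = 6720.
Total: 8 × 6720 = 53760.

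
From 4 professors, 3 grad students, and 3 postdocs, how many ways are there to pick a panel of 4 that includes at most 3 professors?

Split by how many professors are chosen (0 through 3).
Sum: C(4,0)·C(6,4) + C(4,1)·C(6,3) + C(4,2)·C(6,2) + C(4,3)·C(6,1) = 15 + 80 + 90 + 24 = 209.

209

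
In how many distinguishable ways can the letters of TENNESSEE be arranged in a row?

The 9 letters of TENNESSEE have repeats: E appearing 4 times, N appearing twice, and S appearing twice.
Dividing 9! = 362880 by 4!·2!·2! = 96 for the repeated letters gives 3780.

3780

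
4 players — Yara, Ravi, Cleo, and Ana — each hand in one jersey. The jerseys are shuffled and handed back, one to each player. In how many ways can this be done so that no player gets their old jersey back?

Count assignments avoiding every fixed point. For any j of the 4 players fixed to their old jersey, the other 4−j can be arranged in (4−j)! ways.
By inclusion–exclusion this is Σ_{j=0}^{4} (−1)^j C(4,j)·(4−j)!.
Computing: 24 − 24 + 12 − 4 + 1 = 9.

9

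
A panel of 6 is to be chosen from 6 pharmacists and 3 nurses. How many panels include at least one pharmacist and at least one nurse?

83

Total 6-person selections from all 9: C(9,6) = 84.
Subtract selections that omit an entire group: no pharmacists → C(3,6) = 0; no nurses → C(6,6) = 1.
Both groups omitted at once is impossible, so 84 − 1 = 83.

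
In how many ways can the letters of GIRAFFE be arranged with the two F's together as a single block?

720

Treat the 2 copies of F as a single block. The multiset to arrange is then {FF, A, E, G, I, R}, 6 items in all.
All 6 items are distinct, so there are (6)! = 720 arrangements.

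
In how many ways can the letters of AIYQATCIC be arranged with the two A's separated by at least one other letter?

35280

Total arrangements of AIYQATCIC: 9!/(2!·2!·2!) = 45360.
Arrangements with the A's together: treat AA as one letter, giving (8)!/(2!·2!) = 10080.
Hence 45360 − 10080 = 35280.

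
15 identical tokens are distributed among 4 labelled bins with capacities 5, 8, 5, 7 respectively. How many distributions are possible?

Ignoring the caps, the number of non-negative solutions to x_1+…+x_4 = 15 is C(18,3) = 816.
Subtract solutions that violate a single cap (substitute x_i' = x_i − (cap_i+1)): x_1 ≥ 6 gives C(12,3) = 220; x_2 ≥ 9 gives C(9,3) = 84; x_3 ≥ 6 gives C(12,3) = 220; x_4 ≥ 8 gives C(10,3) = 120. Together 644.
Add back pairs where two caps are both exceeded: 1 + 20 + 4 + 1 + 0 + 4 = 30.
By inclusion–exclusion the count is 816 − 644 + 30 = 202.

202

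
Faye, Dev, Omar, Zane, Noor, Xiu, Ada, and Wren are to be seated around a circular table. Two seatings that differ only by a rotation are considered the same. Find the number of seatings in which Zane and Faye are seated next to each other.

1440

Treat {Zane, Faye} as one unit (2 internal orders) and seat the resulting 7 units around the table: (6)! circular arrangements.
So 2 × (6)! = 2 × 720 = 1440.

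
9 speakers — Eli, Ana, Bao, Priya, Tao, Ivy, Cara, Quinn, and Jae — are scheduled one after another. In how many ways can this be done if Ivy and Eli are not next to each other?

Of the 9! = 362880 arrangements, those with Ivy and Eli adjacent number 2 × 8! = 80640 (treat the pair as a block with 2 internal orders).
So 362880 − 80640 = 282240 arrangements keep them apart.

282240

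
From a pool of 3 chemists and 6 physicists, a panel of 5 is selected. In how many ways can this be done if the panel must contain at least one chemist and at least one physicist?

Unrestricted: C(9,5) = 126 ways to pick any 5 of the 9.
Subtract selections that omit an entire group: no chemists → C(6,5) = 6; no physicists → C(3,5) = 0.
Both groups omitted at once is impossible, so 126 − 6 = 120.

120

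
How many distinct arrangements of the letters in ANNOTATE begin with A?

With the first slot taken by A, it remains to arrange the other 7 letters (NNOTATE).
Those 7 letters have N appearing twice and T appearing twice, giving (7)!/(2!·2!) = 1260.

1260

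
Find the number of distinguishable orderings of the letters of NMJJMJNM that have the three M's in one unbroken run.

Treat the 3 copies of M as a single block. The multiset to arrange is then {MMM, J, J, J, N, N}, 6 items in all.
That gives (6)!/(3!·2!) = 60 arrangements.

60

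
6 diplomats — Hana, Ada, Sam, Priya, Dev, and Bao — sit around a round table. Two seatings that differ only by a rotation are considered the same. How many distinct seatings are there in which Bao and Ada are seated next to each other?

48

Glue Bao and Ada into a block (2 internal orders). Seating 5 units around a circle gives (4)! arrangements.
So 2 × (4)! = 2 × 24 = 48.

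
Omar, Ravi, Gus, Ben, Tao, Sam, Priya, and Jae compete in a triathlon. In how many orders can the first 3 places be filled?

There are 8 choices for 1st place, 7 for 2nd, and 6 for 3rd.
That gives 8 × 7 × 6 = 336.

336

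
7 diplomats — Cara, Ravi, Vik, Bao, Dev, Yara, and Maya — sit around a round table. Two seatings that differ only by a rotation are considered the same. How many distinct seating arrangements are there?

Fix one person's seat to break rotational symmetry; the remaining 6 people can be arranged in (6)! = 720 ways.

720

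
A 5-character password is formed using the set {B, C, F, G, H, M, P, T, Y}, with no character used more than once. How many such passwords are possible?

This is a permutation of 5 out of 9: P(9,5) = 9!/4!.
9 × 8 × 7 × 6 × 5 = 15120.

15120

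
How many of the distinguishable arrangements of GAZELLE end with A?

Fix A in the last position and arrange the remaining 6 letters.
Those 6 letters have E appearing twice and L appearing twice, giving (6)!/(2!·2!) = 180.

180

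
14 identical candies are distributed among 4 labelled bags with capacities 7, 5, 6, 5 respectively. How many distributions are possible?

166

By stars and bars, unrestricted non-negative solutions to x_1+…+x_4 = 14 number C(14+3,3) = 680.
Subtract solutions that violate a single cap (substitute x_i' = x_i − (cap_i+1)): x_1 ≥ 8 gives C(9,3) = 84; x_2 ≥ 6 gives C(11,3) = 165; x_3 ≥ 7 gives C(10,3) = 120; x_4 ≥ 6 gives C(11,3) = 165. Together 534.
Add back pairs where two caps are both exceeded: 1 + 0 + 1 + 4 + 10 + 4 = 20.
By inclusion–exclusion the count is 680 − 534 + 20 = 166.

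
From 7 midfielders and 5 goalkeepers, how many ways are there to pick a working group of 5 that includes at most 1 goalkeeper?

196

Split by how many goalkeepers are chosen (0 through 1).
Sum: C(5,0)·C(7,5) + C(5,1)·C(7,4) = 21 + 175 = 196.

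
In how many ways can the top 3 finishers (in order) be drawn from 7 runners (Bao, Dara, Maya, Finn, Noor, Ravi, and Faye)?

This is an ordered selection of 3 from 7: P(7,3).
That gives 7 × 6 × 5 = 210.

210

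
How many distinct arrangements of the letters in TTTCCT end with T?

Fix T in the last position and arrange the remaining 5 letters.
Those 5 letters have C appearing twice and T appearing 3 times, giving (5)!/(3!·2!) = 10.

10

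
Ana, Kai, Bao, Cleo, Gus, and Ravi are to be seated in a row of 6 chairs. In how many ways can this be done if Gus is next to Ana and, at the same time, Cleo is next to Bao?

96

Treat {Gus,Ana} as one block (2 orders) and {Cleo,Bao} as another (2 orders).
That leaves 4 units to arrange: 2 × 2 × 4! = 4 × 24 = 96.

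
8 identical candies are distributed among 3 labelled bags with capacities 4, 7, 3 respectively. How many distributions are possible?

19

Without the upper bounds there are C(10,2) = 45 ways to split 8 among 3 bags.
Subtract solutions that violate a single cap (substitute x_i' = x_i − (cap_i+1)): x_1 ≥ 5 gives C(5,2) = 10; x_2 ≥ 8 gives C(2,2) = 1; x_3 ≥ 4 gives C(6,2) = 15. Together 26.
No two caps can be exceeded simultaneously, so the pair terms are all 0.
By inclusion–exclusion the count is 45 − 26 + 0 = 19.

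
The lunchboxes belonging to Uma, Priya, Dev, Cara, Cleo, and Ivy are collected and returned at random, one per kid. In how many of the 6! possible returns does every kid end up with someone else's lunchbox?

Let Aᵢ be the assignments in which kid i gets their own lunchbox. We want the size of the complement of A₁∪…∪A_6.
By inclusion–exclusion this is Σ_{j=0}^{6} (−1)^j C(6,j)·(6−j)!.
Computing: 720 − 720 + 360 − 120 + 30 − 6 + 1 = 265.

265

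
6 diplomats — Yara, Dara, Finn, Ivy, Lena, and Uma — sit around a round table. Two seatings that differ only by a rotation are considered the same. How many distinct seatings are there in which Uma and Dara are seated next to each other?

Glue Uma and Dara into a block (2 internal orders). Seating 5 units around a circle gives (4)! arrangements.
So 2 × (4)! = 2 × 24 = 48.

48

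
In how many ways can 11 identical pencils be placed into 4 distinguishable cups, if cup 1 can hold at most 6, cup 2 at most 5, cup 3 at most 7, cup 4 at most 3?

Ignoring the caps, the number of non-negative solutions to x_1+…+x_4 = 11 is C(14,3) = 364.
Subtract solutions that violate a single cap (substitute x_i' = x_i − (cap_i+1)): x_1 ≥ 7 gives C(7,3) = 35; x_2 ≥ 6 gives C(8,3) = 56; x_3 ≥ 8 gives C(6,3) = 20; x_4 ≥ 4 gives C(10,3) = 120. Together 231.
Add back pairs where two caps are both exceeded: 0 + 0 + 1 + 0 + 4 + 0 = 5.
By inclusion–exclusion the count is 364 − 231 + 5 = 138.

138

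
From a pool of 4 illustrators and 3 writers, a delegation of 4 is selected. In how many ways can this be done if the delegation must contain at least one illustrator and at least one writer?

34

Total 4-person selections from all 7: C(7,4) = 35.
Selections missing a whole group: no illustrators → C(3,4) = 0; no writers → C(4,4) = 1.
Both groups omitted at once is impossible, so 35 − 1 = 34.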